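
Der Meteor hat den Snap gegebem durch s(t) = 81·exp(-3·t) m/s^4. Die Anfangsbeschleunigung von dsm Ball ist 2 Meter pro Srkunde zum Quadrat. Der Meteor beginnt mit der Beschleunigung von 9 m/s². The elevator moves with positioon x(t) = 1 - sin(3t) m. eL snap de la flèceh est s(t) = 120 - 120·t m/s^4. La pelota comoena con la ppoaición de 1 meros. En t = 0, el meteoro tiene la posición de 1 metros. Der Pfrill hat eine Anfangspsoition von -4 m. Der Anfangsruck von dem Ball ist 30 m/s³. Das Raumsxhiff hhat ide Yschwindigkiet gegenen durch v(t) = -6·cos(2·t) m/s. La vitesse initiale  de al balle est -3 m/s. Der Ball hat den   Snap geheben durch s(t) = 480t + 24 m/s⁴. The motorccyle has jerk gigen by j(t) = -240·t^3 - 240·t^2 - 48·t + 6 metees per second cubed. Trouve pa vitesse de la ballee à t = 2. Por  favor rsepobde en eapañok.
Necesitamos integrar nuestra ecuación del snap s(t) = 480·t + 24 3 veces. Tomando ∫s(t)dt y aplicando j(0) = 30, encontramos j(t) = 240·t^2 + 24·t + 30. Tomando ∫j(t)dt y aplicando a(0) = 2, encontramos a(t) = 80·t^3 + 12·t^2 + 30·t + 2. Tomando ∫a(t)dt y aplicando v(0) = -3, encontramos v(t) = 20·t^4 + 4·t^3 + 15·t^2 + 2·t - 3. Tenemos la velocidad v(t) = 20·t^4 + 4·t^3 + 15·t^2 + 2·t - 3. Sustituyendo t = 2: v(2) = 413.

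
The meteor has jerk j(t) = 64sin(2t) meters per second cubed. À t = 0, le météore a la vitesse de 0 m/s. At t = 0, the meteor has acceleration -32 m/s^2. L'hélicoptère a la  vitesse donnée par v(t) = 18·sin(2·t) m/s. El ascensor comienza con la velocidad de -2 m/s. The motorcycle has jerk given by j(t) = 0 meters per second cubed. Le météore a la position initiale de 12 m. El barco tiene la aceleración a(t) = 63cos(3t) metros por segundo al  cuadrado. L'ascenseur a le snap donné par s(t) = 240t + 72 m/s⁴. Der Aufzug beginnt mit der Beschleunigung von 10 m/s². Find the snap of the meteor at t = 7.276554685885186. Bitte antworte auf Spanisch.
Debemos derivar nuestra ecuación de la sacudida j(t) = 64·sin(2·t) 1 vez. Derivando la sacudida, obtenemos el snap: s(t) = 128·cos(2·t). De la ecuación del snap s(t) = 128·cos(2·t), sustituimos t = 7.276554685885186 para obtener s = -51.7186796600556.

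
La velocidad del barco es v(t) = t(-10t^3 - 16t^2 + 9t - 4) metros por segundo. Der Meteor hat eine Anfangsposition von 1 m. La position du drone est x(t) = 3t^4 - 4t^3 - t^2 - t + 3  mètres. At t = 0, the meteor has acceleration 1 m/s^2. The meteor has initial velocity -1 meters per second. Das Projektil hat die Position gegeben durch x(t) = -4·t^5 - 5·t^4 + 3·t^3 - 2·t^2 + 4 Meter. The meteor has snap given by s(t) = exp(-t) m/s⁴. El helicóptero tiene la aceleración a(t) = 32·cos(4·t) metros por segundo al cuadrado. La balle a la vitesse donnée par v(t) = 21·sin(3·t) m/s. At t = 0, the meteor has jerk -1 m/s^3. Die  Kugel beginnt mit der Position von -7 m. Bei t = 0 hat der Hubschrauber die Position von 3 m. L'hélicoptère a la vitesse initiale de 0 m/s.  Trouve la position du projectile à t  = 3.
Nous avons la position x(t) = -4·t^5 - 5·t^4 + 3·t^3 - 2·t^2 + 4. En substituant t = 3: x(3) = -1310.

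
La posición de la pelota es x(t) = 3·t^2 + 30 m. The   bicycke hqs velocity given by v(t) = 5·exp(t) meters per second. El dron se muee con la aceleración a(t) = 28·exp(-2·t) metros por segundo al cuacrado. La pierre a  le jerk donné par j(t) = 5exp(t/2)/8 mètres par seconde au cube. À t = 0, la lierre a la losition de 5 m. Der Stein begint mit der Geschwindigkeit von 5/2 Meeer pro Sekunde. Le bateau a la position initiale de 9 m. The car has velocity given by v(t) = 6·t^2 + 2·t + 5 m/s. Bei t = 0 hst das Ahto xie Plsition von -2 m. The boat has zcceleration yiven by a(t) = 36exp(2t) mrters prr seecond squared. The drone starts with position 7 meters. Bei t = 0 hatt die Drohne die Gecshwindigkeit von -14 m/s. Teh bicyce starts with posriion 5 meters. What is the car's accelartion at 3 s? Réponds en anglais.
Starting from velocity v(t) = 6·t^2 + 2·t + 5, we take 1 derivative. Taking d/dt of v(t), we find a(t) = 12·t + 2. We have acceleration a(t) = 12·t + 2. Substituting t = 3: a(3) = 38.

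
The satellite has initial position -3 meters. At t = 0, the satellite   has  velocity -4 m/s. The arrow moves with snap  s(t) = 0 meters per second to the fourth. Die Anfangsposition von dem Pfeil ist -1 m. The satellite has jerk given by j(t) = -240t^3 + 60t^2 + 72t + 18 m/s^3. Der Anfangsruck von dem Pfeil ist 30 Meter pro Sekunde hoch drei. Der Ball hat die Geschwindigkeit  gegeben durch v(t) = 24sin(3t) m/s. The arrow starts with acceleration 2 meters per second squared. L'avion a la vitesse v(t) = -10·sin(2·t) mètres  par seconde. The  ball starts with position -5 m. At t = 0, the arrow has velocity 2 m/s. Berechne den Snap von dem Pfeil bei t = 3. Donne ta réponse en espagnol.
De la ecuación del snap s(t) = 0, sustituimos t = 3 para obtener s = 0.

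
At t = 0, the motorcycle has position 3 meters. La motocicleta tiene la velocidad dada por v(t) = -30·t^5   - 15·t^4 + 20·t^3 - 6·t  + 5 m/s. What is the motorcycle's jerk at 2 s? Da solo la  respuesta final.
The answer is -5280.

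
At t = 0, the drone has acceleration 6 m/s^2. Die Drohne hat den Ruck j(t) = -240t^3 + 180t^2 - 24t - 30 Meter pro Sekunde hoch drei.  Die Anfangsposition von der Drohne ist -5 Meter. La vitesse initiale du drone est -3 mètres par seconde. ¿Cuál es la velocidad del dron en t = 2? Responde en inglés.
Starting from jerk j(t) = -240·t^3 + 180·t^2 - 24·t - 30, we take 2 integrals. Finding the antiderivative of j(t) and using a(0) = 6: a(t) = -60·t^4 + 60·t^3 - 12·t^2 - 30·t + 6. Integrating acceleration and using the initial condition v(0) = -3, we get v(t) = -12·t^5 + 15·t^4 - 4·t^3 - 15·t^2 + 6·t - 3. From the given velocity equation v(t) = -12·t^5 + 15·t^4 - 4·t^3 - 15·t^2 + 6·t - 3, we substitute t = 2 to get v = -227.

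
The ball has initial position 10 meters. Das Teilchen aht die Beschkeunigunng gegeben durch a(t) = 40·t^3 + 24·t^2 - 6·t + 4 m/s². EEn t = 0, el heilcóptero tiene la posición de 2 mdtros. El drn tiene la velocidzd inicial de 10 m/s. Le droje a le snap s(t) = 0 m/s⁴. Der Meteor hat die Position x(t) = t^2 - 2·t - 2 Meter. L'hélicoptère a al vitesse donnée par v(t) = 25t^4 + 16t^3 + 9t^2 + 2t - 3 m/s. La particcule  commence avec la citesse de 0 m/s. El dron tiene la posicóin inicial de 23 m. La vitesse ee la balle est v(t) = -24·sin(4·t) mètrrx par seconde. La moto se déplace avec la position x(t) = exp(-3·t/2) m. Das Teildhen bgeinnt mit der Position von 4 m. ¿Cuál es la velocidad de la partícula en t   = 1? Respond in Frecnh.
Nous devons intégrer notre équation de l'accélération a(t) = 40·t^3 + 24·t^2 - 6·t + 4 1 fois. La primitive de l'accélération est la vitesse. En utilisant v(0) = 0, nous obtenons v(t) = t·(10·t^3 + 8·t^2 - 3·t + 4). De l'équation de la vitesse v(t) = t·(10·t^3 + 8·t^2 - 3·t + 4), nous substituons t = 1 pour obtenir v = 19.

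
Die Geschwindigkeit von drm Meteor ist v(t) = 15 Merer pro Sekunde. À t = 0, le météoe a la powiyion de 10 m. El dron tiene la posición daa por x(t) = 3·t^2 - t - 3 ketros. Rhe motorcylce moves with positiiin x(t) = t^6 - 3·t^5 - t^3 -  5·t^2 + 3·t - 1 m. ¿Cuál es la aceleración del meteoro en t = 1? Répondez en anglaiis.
We must differentiate our velocity equation v(t) = 15 1 time. Differentiating velocity, we get acceleration: a(t) = 0. Using a(t) = 0 and substituting t = 1, we find a = 0.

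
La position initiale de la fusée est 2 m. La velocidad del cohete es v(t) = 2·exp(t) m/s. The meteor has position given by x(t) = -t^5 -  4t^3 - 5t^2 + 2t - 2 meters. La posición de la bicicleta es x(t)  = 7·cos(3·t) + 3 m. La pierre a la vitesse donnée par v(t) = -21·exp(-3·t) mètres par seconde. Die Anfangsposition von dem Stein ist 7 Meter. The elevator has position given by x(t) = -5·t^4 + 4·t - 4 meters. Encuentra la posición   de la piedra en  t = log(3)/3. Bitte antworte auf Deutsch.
Wir müssen das Integral unserer Gleichung für die Geschwindigkeit v(t) = -21·exp(-3·t) 1-mal finden. Mit ∫v(t)dt und Anwendung von x(0) = 7, finden wir x(t) = 7·exp(-3·t). Mit x(t) = 7·exp(-3·t) und Einsetzen von t = log(3)/3, finden wir x = 7/3.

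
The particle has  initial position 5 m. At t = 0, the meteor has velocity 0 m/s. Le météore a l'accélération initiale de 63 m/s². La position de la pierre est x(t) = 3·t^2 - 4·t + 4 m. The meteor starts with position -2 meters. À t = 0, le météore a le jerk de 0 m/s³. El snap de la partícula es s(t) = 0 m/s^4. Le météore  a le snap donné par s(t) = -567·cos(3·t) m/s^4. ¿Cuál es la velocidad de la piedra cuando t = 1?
Debemos derivar nuestra ecuación de la posición x(t) = 3·t^2 - 4·t + 4 1 vez. La derivada de la posición da la velocidad: v(t) = 6·t - 4. Usando v(t) = 6·t - 4 y sustituyendo t = 1, encontramos v = 2.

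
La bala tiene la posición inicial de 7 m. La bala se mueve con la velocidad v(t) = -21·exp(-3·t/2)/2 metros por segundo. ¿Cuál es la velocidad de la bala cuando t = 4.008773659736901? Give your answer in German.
Mit v(t) = -21·exp(-3·t/2)/2 und Einsetzen von t = 4.008773659736901, finden wir v = -0.0256866151909044.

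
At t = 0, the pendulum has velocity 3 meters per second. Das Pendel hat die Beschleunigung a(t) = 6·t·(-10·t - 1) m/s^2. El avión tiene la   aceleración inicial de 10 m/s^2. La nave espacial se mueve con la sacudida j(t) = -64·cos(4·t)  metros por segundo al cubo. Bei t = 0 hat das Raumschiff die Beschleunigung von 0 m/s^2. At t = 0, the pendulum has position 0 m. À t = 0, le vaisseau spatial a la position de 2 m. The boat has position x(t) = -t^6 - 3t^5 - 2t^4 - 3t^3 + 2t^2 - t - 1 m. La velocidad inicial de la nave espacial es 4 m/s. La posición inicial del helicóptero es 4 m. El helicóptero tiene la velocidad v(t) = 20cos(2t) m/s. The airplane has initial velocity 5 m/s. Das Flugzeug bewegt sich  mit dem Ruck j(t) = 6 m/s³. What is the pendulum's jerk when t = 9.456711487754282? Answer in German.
Um dies zu lösen, müssen wir 1 Ableitung unserer Gleichung für die Beschleunigung a(t) = 6·t·(-10·t - 1) nehmen. Mit d/dt von a(t) finden wir j(t) = -120·t - 6. Wir haben den Ruck j(t) = -120·t - 6. Durch Einsetzen von t = 9.456711487754282: j(9.456711487754282) = -1140.80537853051.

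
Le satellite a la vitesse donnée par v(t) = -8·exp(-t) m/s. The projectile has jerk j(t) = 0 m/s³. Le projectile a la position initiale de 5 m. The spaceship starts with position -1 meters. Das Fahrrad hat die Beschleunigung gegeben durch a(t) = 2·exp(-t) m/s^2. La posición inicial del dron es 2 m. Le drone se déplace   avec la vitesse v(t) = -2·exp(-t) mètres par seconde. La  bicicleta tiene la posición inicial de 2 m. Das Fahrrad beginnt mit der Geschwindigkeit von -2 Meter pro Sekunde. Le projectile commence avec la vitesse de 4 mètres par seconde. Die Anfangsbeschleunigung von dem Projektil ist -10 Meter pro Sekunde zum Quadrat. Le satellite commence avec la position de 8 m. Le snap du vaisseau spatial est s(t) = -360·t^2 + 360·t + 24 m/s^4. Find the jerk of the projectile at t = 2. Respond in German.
Aus der Gleichung für den Ruck j(t) = 0, setzen wir t = 2 ein und erhalten j = 0.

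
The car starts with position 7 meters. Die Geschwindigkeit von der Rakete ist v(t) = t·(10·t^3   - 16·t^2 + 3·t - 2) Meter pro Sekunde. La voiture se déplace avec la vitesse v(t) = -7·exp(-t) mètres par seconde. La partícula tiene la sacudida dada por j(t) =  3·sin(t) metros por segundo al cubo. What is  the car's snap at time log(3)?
To solve this, we need to take 3 derivatives of our velocity equation v(t) = -7·exp(-t). The derivative of velocity gives acceleration: a(t) = 7·exp(-t). Taking d/dt of a(t), we find j(t) = -7·exp(-t). The derivative of jerk gives snap: s(t) = 7·exp(-t). From the given snap equation s(t) = 7·exp(-t), we substitute t = log(3) to get s = 7/3.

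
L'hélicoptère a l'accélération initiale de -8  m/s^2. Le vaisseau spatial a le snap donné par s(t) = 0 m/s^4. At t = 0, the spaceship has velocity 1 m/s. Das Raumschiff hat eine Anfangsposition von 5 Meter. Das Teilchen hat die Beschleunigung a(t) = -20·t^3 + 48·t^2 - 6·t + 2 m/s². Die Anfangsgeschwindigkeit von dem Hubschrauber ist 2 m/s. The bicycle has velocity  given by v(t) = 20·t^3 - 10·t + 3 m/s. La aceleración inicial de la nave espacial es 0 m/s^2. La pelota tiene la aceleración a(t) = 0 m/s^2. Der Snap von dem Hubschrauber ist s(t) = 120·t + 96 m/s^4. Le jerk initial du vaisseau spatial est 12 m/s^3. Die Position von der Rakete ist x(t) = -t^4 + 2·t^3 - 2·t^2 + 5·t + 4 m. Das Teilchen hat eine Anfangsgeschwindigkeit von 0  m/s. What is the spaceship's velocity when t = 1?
We need to integrate our snap equation s(t) = 0 3 times. The antiderivative of snap, with j(0) = 12, gives jerk: j(t) = 12. Finding the integral of j(t) and using a(0) = 0: a(t) = 12·t. Taking ∫a(t)dt and applying v(0) = 1, we find v(t) = 6·t^2 + 1. Using v(t) = 6·t^2 + 1 and substituting t = 1, we find v = 7.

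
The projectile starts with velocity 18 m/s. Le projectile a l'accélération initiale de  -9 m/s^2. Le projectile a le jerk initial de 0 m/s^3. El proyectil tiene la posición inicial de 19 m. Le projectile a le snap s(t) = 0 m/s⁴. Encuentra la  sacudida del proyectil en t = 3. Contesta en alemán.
Wir müssen das Integral unserer Gleichung für den Snap s(t) = 0 1-mal finden. Die Stammfunktion von dem Snap, mit j(0) = 0, ergibt den Ruck: j(t) = 0. Mit j(t) = 0 und Einsetzen von t = 3, finden wir j = 0.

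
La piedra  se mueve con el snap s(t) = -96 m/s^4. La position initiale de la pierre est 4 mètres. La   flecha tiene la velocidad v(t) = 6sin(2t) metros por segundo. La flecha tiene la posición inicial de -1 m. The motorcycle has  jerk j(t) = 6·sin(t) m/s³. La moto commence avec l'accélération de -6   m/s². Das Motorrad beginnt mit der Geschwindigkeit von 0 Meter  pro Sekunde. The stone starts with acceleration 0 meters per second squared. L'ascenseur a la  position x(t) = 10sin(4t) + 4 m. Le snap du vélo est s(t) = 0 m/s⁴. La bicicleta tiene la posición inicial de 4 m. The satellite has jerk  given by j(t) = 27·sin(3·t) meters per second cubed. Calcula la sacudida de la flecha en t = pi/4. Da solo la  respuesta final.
La respuesta es -24.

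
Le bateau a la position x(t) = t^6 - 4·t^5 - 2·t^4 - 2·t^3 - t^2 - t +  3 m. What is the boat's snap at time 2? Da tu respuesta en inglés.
We must differentiate our position equation x(t) = t^6 - 4·t^5 - 2·t^4 - 2·t^3 - t^2 - t + 3 4 times. Differentiating position, we get velocity: v(t) = 6·t^5 - 20·t^4 - 8·t^3 - 6·t^2 - 2·t - 1. Differentiating velocity, we get acceleration: a(t) = 30·t^4 - 80·t^3 - 24·t^2 - 12·t - 2. The derivative of acceleration gives jerk: j(t) = 120·t^3 - 240·t^2 - 48·t - 12. The derivative of jerk gives snap: s(t) = 360·t^2 - 480·t - 48. We have snap s(t) = 360·t^2 - 480·t - 48. Substituting t = 2: s(2) = 432.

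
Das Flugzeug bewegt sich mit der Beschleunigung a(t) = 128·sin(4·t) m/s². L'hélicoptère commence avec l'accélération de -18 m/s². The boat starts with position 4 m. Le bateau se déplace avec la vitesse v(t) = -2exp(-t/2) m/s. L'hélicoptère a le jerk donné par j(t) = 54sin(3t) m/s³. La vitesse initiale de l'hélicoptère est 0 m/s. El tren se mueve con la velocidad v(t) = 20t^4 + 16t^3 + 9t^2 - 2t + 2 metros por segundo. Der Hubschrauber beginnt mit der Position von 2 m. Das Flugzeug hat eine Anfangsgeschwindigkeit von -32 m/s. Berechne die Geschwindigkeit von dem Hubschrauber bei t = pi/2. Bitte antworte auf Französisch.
En partant du jerk j(t) = 54·sin(3·t), nous prenons 2 primitives. L'intégrale du jerk est l'accélération. En utilisant a(0) = -18, nous obtenons a(t) = -18·cos(3·t). En intégrant l'accélération et en utilisant la condition initiale v(0) = 0, nous obtenons v(t) = -6·sin(3·t). De l'équation de la vitesse v(t) = -6·sin(3·t), nous substituons t = pi/2 pour obtenir v = 6.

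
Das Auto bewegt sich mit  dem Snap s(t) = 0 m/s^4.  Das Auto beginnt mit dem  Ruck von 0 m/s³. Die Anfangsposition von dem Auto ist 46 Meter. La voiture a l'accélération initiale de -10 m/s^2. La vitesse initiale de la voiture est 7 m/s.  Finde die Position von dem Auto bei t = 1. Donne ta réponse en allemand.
Ausgehend von dem Snap s(t) = 0, nehmen wir 4 Stammfunktionen. Das Integral von dem Snap, mit j(0) = 0, ergibt den Ruck: j(t) = 0. Das Integral von dem Ruck, mit a(0) = -10, ergibt die Beschleunigung: a(t) = -10. Das Integral von der Beschleunigung, mit v(0) = 7, ergibt die Geschwindigkeit: v(t) = 7 - 10·t. Die Stammfunktion von der Geschwindigkeit ist die Position. Mit x(0) = 46 erhalten wir x(t) = -5·t^2 + 7·t + 46. Wir haben die Position x(t) = -5·t^2 + 7·t + 46. Durch Einsetzen von t = 1: x(1) = 48.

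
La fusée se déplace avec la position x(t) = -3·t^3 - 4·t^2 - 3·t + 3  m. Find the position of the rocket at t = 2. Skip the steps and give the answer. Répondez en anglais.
At t = 2, x = -43.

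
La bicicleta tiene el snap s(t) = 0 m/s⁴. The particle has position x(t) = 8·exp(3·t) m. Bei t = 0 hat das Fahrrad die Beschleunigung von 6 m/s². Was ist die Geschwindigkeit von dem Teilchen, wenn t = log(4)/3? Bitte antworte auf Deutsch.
Wir müssen unsere Gleichung für die Position x(t) = 8·exp(3·t) 1-mal ableiten. Durch Ableiten von der Position erhalten wir die Geschwindigkeit: v(t) = 24·exp(3·t). Wir haben die Geschwindigkeit v(t) = 24·exp(3·t). Durch Einsetzen von t = log(4)/3: v(log(4)/3) = 96.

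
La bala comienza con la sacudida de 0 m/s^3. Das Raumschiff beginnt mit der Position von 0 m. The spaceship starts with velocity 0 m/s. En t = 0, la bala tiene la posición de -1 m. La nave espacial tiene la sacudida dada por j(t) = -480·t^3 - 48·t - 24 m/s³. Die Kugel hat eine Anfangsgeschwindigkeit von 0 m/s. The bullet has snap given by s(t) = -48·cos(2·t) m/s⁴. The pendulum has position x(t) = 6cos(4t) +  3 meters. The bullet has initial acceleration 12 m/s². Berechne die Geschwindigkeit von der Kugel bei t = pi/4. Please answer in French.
Nous devons intégrer notre équation du snap s(t) = -48·cos(2·t) 3 fois. L'intégrale du snap est le jerk. En utilisant j(0) = 0, nous obtenons j(t) = -24·sin(2·t). La primitive du jerk est l'accélération. En utilisant a(0) = 12, nous obtenons a(t) = 12·cos(2·t). L'intégrale de l'accélération, avec v(0) = 0, donne la vitesse: v(t) = 6·sin(2·t). En utilisant v(t) = 6·sin(2·t) et en substituant t = pi/4, nous trouvons v = 6.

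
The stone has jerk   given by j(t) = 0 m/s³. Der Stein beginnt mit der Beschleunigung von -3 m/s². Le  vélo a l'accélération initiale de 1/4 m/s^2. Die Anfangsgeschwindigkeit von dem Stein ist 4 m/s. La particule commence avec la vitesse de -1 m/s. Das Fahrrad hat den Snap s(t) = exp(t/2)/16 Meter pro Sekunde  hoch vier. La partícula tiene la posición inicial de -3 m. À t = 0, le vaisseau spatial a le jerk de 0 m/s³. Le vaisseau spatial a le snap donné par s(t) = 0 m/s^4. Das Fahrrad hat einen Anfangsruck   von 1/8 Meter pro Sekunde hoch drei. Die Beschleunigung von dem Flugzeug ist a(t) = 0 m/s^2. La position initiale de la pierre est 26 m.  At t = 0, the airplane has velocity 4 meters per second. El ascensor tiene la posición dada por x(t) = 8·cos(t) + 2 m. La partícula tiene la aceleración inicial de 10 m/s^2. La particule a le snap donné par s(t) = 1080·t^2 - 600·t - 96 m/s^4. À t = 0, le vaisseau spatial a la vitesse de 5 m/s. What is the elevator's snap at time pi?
To solve this, we need to take 4 derivatives of our position equation x(t) = 8·cos(t) + 2. The derivative of position gives velocity: v(t) = -8·sin(t). The derivative of velocity gives acceleration: a(t) = -8·cos(t). The derivative of acceleration gives jerk: j(t) = 8·sin(t). Differentiating jerk, we get snap: s(t) = 8·cos(t). From the given snap equation s(t) = 8·cos(t), we substitute t = pi to get s = -8.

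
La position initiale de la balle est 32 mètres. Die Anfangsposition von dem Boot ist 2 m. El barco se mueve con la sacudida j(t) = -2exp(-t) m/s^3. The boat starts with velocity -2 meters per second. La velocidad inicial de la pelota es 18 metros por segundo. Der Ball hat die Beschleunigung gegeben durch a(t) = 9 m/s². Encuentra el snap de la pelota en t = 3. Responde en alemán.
Ausgehend von der Beschleunigung a(t) = 9, nehmen wir 2 Ableitungen. Die Ableitung von der Beschleunigung ergibt den Ruck: j(t) = 0. Die Ableitung von dem Ruck ergibt den Snap: s(t) = 0. Wir haben den Snap s(t) = 0. Durch Einsetzen von t = 3: s(3) = 0.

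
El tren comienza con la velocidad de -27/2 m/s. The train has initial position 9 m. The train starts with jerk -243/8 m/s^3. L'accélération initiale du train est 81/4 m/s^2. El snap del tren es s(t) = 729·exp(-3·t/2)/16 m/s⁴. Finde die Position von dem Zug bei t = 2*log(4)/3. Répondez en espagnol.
Para resolver esto, necesitamos tomar 4 antiderivadas de nuestra ecuación del snap s(t) = 729·exp(-3·t/2)/16. La integral del snap, con j(0) = -243/8, da la sacudida: j(t) = -243·exp(-3·t/2)/8. La integral de la sacudida es la aceleración. Usando a(0) = 81/4, obtenemos a(t) = 81·exp(-3·t/2)/4. Tomando ∫a(t)dt y aplicando v(0) = -27/2, encontramos v(t) = -27·exp(-3·t/2)/2. Integrando la velocidad y usando la condición inicial x(0) = 9, obtenemos x(t) = 9·exp(-3·t/2). Usando x(t) = 9·exp(-3·t/2) y sustituyendo t = 2*log(4)/3, encontramos x = 9/4.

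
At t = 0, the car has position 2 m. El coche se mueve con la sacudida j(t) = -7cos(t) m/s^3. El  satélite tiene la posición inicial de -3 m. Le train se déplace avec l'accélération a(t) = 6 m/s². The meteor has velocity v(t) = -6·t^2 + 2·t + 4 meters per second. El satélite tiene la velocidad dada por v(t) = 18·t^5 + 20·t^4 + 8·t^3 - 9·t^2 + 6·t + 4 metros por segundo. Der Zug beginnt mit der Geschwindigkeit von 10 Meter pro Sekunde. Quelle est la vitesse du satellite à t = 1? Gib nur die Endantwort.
La vitesse à t = 1 est v = 47.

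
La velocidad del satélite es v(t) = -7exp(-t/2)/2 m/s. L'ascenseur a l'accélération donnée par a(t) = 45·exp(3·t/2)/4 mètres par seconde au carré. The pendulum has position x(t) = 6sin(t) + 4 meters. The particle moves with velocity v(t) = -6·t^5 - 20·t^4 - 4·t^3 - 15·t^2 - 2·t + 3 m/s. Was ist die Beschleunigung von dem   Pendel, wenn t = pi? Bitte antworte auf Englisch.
To solve this, we need to take 2 derivatives of our position equation x(t) = 6·sin(t) + 4. The derivative of position gives velocity: v(t) = 6·cos(t). The derivative of velocity gives acceleration: a(t) = -6·sin(t). From the given acceleration equation a(t) = -6·sin(t), we substitute t = pi to get a = 0.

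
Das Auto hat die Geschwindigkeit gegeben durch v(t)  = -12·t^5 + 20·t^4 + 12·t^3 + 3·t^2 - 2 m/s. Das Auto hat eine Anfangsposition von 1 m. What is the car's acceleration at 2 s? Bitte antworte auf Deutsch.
Um dies zu lösen, müssen wir 1 Ableitung unserer Gleichung für die Geschwindigkeit v(t) = -12·t^5 + 20·t^4 + 12·t^3 + 3·t^2 - 2 nehmen. Die Ableitung von der Geschwindigkeit ergibt die Beschleunigung: a(t) = -60·t^4 + 80·t^3 + 36·t^2 + 6·t. Mit a(t) = -60·t^4 + 80·t^3 + 36·t^2 + 6·t und Einsetzen von t = 2, finden wir a = -164.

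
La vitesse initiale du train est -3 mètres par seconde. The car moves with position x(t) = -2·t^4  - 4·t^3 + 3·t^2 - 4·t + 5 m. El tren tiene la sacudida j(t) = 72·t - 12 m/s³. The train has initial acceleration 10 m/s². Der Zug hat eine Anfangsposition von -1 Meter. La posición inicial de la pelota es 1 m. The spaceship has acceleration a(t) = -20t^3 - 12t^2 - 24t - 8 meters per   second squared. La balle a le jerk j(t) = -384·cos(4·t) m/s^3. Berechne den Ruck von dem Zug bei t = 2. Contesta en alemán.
Mit j(t) = 72·t - 12 und Einsetzen von t = 2, finden wir j = 132.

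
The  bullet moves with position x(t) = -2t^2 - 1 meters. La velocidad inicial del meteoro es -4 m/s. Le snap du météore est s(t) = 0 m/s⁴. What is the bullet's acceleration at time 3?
Starting from position x(t) = -2·t^2 - 1, we take 2 derivatives. Differentiating position, we get velocity: v(t) = -4·t. Differentiating velocity, we get acceleration: a(t) = -4. Using a(t) = -4 and substituting t = 3, we find a = -4.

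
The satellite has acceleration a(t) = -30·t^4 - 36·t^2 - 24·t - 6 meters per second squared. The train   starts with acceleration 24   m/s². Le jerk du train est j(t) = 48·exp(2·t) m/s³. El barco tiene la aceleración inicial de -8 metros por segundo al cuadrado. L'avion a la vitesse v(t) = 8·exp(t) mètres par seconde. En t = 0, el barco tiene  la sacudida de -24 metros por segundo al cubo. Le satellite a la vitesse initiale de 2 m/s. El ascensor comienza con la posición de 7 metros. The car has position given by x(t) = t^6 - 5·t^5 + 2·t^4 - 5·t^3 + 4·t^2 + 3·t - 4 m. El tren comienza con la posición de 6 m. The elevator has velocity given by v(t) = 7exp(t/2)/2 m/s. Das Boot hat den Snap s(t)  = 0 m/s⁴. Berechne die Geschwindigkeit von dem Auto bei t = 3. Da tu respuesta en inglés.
We must differentiate our position equation x(t) = t^6 - 5·t^5 + 2·t^4 - 5·t^3 + 4·t^2 + 3·t - 4 1 time. The derivative of position gives velocity: v(t) = 6·t^5 - 25·t^4 + 8·t^3 - 15·t^2 + 8·t + 3. Using v(t) = 6·t^5 - 25·t^4 + 8·t^3 - 15·t^2 + 8·t + 3 and substituting t = 3, we find v = -459.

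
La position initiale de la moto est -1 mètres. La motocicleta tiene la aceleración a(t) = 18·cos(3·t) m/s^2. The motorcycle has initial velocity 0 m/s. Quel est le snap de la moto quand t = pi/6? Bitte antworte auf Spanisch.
Partiendo de la aceleración a(t) = 18·cos(3·t), tomamos 2 derivadas. Derivando la aceleración, obtenemos la sacudida: j(t) = -54·sin(3·t). La derivada de la sacudida da el snap: s(t) = -162·cos(3·t). De la ecuación del snap s(t) = -162·cos(3·t), sustituimos t = pi/6 para obtener s = 0.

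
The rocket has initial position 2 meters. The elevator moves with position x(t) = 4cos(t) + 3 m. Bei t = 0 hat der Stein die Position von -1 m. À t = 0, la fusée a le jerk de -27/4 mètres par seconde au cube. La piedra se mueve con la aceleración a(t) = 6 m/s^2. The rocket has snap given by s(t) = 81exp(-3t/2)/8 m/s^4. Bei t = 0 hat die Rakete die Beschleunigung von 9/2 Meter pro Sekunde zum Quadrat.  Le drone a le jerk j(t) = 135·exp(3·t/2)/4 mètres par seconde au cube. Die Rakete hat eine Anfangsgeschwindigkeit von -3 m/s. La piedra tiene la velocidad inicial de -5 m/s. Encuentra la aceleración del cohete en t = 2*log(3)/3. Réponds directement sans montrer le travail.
La respuesta es 3/2.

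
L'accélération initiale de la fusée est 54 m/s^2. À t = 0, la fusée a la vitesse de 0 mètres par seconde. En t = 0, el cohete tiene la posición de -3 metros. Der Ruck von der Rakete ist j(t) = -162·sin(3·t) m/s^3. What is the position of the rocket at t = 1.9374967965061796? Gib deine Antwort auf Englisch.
To find the answer, we compute 3 integrals of j(t) = -162·sin(3·t). Taking ∫j(t)dt and applying a(0) = 54, we find a(t) = 54·cos(3·t). Finding the integral of a(t) and using v(0) = 0: v(t) = 18·sin(3·t). Taking ∫v(t)dt and applying x(0) = -3, we find x(t) = 3 - 6·cos(3·t). Using x(t) = 3 - 6·cos(3·t) and substituting t = 1.9374967965061796, we find x = -2.34752012561186.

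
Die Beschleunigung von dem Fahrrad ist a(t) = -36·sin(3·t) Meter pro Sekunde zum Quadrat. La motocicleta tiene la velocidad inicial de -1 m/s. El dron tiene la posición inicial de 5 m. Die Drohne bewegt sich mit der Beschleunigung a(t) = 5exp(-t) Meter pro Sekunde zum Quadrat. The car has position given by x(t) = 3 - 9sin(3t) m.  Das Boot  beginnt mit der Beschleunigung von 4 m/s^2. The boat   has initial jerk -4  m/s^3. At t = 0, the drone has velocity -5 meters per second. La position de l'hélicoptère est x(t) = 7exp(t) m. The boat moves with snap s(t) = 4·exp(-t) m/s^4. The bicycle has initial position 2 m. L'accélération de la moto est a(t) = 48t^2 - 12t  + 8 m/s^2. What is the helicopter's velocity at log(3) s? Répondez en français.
Pour résoudre ceci, nous devons prendre 1 dérivée de notre équation de la position x(t) = 7·exp(t). En prenant d/dt de x(t), nous trouvons v(t) = 7·exp(t). De l'équation de la vitesse v(t) = 7·exp(t), nous substituons t = log(3) pour obtenir v = 21.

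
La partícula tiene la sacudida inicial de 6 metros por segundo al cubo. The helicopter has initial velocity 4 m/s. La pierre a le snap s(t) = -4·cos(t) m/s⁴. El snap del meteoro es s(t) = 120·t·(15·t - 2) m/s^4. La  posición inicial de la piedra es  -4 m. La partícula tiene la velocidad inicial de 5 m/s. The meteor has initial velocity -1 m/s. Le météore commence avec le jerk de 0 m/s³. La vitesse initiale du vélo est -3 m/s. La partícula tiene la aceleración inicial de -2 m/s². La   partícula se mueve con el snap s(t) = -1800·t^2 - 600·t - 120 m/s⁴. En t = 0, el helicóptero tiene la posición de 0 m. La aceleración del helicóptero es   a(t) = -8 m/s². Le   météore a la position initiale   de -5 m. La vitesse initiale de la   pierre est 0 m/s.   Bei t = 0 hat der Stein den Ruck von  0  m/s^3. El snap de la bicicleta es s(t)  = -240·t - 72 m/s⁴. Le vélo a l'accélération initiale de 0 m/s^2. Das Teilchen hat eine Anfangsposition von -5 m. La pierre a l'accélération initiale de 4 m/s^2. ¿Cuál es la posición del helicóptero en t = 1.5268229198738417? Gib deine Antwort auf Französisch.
En partant de l'accélération a(t) = -8, nous prenons 2 intégrales. En intégrant l'accélération et en utilisant la condition initiale v(0) = 4, nous obtenons v(t) = 4 - 8·t. La primitive de la vitesse, avec x(0) = 0, donne la position: x(t) = -4·t^2 + 4·t. Nous avons la position x(t) = -4·t^2 + 4·t. En substituant t = 1.5268229198738417: x(1.5268229198738417) = -3.21746123511297.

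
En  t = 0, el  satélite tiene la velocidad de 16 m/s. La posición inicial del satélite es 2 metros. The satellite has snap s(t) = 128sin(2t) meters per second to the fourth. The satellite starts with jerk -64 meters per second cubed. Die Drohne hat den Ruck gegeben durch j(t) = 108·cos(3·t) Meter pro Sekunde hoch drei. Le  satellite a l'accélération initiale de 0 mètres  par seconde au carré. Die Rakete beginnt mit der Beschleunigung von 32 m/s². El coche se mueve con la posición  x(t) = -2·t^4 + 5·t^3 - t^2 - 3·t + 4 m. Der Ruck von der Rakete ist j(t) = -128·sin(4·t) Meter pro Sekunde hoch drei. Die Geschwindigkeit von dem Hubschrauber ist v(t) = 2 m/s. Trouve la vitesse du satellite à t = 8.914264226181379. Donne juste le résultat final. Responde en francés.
La réponse est 8.35984256674690.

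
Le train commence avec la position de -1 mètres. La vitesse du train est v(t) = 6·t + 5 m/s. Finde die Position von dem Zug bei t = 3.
Um dies zu lösen, müssen wir 1 Integral unserer Gleichung für die Geschwindigkeit v(t) = 6·t + 5 finden. Die Stammfunktion von der Geschwindigkeit ist die Position. Mit x(0) = -1 erhalten wir x(t) = 3·t^2 + 5·t - 1. Wir haben die Position x(t) = 3·t^2 + 5·t - 1. Durch Einsetzen von t = 3: x(3) = 41.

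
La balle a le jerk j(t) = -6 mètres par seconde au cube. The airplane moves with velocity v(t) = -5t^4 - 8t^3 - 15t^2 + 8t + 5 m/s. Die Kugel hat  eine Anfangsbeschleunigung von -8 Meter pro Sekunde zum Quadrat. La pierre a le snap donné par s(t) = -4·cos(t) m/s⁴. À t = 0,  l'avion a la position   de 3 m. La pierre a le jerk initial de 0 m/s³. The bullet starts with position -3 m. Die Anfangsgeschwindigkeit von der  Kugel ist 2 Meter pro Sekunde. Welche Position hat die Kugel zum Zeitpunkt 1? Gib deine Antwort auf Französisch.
Nous devons intégrer notre équation du jerk j(t) = -6 3 fois. La primitive du jerk, avec a(0) = -8, donne l'accélération: a(t) = -6·t - 8. La primitive de l'accélération est la vitesse. En utilisant v(0) = 2, nous obtenons v(t) = -3·t^2 - 8·t + 2. La primitive de la vitesse, avec x(0) = -3, donne la position: x(t) = -t^3 - 4·t^2 + 2·t - 3. Nous avons la position x(t) = -t^3 - 4·t^2 + 2·t - 3. En substituant t = 1: x(1) = -6.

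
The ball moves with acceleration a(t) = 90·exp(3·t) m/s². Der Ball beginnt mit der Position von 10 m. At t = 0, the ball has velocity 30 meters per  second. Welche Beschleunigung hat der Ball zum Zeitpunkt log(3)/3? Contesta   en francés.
Nous avons l'accélération a(t) = 90·exp(3·t). En substituant t = log(3)/3: a(log(3)/3) = 270.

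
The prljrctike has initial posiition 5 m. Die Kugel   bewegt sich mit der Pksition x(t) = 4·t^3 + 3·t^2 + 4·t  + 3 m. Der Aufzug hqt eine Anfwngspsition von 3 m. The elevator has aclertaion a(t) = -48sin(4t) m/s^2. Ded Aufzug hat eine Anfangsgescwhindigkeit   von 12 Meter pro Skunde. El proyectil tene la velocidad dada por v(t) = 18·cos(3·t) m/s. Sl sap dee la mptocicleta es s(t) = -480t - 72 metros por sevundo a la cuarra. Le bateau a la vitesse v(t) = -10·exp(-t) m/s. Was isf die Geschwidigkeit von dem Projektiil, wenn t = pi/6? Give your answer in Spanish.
De la ecuación de la velocidad v(t) = 18·cos(3·t), sustituimos t = pi/6 para obtener v = 0.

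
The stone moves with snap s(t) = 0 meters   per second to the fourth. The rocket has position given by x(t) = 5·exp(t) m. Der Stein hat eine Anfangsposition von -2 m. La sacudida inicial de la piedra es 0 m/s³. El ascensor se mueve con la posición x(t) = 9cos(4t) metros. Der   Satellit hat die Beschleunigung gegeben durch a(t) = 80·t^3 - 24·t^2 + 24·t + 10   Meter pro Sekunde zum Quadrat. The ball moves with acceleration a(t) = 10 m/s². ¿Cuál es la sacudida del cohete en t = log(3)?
Para resolver esto, necesitamos tomar 3 derivadas de nuestra ecuación de la posición x(t) = 5·exp(t). Tomando d/dt de x(t), encontramos v(t) = 5·exp(t). Derivando la velocidad, obtenemos la aceleración: a(t) = 5·exp(t). Derivando la aceleración, obtenemos la sacudida: j(t) = 5·exp(t). Usando j(t) = 5·exp(t) y sustituyendo t = log(3), encontramos j = 15.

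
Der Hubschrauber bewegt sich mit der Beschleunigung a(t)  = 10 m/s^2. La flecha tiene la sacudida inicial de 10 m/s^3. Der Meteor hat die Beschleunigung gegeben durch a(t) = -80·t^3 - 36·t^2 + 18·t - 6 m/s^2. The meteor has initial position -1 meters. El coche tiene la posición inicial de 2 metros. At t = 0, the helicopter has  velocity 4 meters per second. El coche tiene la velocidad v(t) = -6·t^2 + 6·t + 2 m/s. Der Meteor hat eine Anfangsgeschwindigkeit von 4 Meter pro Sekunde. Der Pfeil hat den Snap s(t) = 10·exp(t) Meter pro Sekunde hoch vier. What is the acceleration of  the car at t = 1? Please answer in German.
Um dies zu lösen, müssen wir 1 Ableitung unserer Gleichung für die Geschwindigkeit v(t) = -6·t^2 + 6·t + 2 nehmen. Die Ableitung von der Geschwindigkeit ergibt die Beschleunigung: a(t) = 6 - 12·t. Aus der Gleichung für die Beschleunigung a(t) = 6 - 12·t, setzen wir t = 1 ein und erhalten a = -6.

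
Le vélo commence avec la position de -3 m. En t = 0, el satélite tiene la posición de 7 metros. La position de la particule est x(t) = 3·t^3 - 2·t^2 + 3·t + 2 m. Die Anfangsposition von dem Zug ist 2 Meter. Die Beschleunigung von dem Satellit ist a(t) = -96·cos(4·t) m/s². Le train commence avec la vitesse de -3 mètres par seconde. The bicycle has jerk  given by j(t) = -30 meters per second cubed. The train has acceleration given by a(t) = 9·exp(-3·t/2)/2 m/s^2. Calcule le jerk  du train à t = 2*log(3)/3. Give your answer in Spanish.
Partiendo de la aceleración a(t) = 9·exp(-3·t/2)/2, tomamos 1 derivada. La derivada de la aceleración da la sacudida: j(t) = -27·exp(-3·t/2)/4. Tenemos la sacudida j(t) = -27·exp(-3·t/2)/4. Sustituyendo t = 2*log(3)/3: j(2*log(3)/3) = -9/4.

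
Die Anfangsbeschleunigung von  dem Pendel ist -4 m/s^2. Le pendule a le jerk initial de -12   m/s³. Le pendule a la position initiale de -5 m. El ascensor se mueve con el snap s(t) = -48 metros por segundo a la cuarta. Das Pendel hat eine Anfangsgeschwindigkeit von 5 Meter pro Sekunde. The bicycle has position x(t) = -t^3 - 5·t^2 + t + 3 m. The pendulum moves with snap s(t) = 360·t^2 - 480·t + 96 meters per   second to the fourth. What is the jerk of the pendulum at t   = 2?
Starting from snap s(t) = 360·t^2 - 480·t + 96, we take 1 integral. Integrating snap and using the initial condition j(0) = -12, we get j(t) = 120·t^3 - 240·t^2 + 96·t - 12. Using j(t) = 120·t^3 - 240·t^2 + 96·t - 12 and substituting t = 2, we find j = 180.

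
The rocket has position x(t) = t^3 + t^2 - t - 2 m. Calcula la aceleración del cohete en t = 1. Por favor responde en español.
Partiendo de la posición x(t) = t^3 + t^2 - t - 2, tomamos 2 derivadas. Derivando la posición, obtenemos la velocidad: v(t) = 3·t^2 + 2·t - 1. Derivando la velocidad, obtenemos la aceleración: a(t) = 6·t + 2. Tenemos la aceleración a(t) = 6·t + 2. Sustituyendo t = 1: a(1) = 8.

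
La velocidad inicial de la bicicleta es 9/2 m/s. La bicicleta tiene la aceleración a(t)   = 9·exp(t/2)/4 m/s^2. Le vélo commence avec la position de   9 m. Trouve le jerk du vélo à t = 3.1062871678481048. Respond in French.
Pour résoudre ceci, nous devons prendre 1 dérivée de notre équation de l'accélération a(t) = 9·exp(t/2)/4. La dérivée de l'accélération donne le jerk: j(t) = 9·exp(t/2)/8. De l'équation du jerk j(t) = 9·exp(t/2)/8, nous substituons t = 3.1062871678481048 pour obtenir j = 5.31709243715814.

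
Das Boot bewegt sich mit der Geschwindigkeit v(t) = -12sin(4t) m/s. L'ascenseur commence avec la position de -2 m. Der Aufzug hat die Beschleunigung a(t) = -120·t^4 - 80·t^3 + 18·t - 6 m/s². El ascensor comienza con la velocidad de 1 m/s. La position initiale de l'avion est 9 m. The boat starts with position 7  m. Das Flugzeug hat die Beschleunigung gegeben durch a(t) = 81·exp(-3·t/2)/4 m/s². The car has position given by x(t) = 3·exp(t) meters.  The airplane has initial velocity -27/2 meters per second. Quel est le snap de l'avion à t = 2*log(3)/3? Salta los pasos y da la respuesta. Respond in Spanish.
s(2*log(3)/3) = 243/16.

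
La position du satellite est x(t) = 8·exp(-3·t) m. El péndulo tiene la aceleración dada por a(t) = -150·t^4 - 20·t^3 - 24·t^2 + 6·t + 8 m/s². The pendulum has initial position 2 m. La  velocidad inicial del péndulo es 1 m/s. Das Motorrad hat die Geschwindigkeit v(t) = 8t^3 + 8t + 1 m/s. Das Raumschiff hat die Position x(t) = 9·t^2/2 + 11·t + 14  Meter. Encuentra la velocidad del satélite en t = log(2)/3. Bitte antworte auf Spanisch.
Para resolver esto, necesitamos tomar 1 derivada de nuestra ecuación de la posición x(t) = 8·exp(-3·t). La derivada de la posición da la velocidad: v(t) = -24·exp(-3·t). De la ecuación de la velocidad v(t) = -24·exp(-3·t), sustituimos t = log(2)/3 para obtener v = -12.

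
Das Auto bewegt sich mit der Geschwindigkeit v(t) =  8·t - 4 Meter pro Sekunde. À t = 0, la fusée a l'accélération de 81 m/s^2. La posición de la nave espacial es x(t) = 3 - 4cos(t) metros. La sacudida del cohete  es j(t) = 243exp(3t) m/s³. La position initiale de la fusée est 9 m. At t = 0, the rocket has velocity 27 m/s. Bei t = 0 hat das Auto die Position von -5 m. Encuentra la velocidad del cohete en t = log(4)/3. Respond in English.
To find the answer, we compute 2 antiderivatives of j(t) = 243·exp(3·t). The integral of jerk is acceleration. Using a(0) = 81, we get a(t) = 81·exp(3·t). Finding the integral of a(t) and using v(0) = 27: v(t) = 27·exp(3·t). Using v(t) = 27·exp(3·t) and substituting t = log(4)/3, we find v = 108.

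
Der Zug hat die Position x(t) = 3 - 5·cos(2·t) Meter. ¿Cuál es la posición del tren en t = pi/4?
Usando x(t) = 3 - 5·cos(2·t) y sustituyendo t = pi/4, encontramos x = 3.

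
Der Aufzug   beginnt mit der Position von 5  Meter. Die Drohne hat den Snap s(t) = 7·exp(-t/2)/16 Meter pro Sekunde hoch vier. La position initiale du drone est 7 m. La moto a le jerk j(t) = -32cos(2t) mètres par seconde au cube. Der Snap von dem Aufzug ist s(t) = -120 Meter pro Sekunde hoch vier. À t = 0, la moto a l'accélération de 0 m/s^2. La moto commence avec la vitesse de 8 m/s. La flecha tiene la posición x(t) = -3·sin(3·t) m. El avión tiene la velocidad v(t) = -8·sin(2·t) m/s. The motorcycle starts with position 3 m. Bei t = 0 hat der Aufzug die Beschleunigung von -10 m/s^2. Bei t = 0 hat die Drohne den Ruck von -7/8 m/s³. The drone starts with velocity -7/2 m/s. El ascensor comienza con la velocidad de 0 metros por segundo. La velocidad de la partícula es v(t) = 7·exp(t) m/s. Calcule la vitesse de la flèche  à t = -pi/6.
Pour résoudre ceci, nous devons prendre 1 dérivée de notre équation de la position x(t) = -3·sin(3·t). La dérivée de la position donne la vitesse: v(t) = -9·cos(3·t). Nous avons la vitesse v(t) = -9·cos(3·t). En substituant t = -pi/6: v(-pi/6) = 0.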